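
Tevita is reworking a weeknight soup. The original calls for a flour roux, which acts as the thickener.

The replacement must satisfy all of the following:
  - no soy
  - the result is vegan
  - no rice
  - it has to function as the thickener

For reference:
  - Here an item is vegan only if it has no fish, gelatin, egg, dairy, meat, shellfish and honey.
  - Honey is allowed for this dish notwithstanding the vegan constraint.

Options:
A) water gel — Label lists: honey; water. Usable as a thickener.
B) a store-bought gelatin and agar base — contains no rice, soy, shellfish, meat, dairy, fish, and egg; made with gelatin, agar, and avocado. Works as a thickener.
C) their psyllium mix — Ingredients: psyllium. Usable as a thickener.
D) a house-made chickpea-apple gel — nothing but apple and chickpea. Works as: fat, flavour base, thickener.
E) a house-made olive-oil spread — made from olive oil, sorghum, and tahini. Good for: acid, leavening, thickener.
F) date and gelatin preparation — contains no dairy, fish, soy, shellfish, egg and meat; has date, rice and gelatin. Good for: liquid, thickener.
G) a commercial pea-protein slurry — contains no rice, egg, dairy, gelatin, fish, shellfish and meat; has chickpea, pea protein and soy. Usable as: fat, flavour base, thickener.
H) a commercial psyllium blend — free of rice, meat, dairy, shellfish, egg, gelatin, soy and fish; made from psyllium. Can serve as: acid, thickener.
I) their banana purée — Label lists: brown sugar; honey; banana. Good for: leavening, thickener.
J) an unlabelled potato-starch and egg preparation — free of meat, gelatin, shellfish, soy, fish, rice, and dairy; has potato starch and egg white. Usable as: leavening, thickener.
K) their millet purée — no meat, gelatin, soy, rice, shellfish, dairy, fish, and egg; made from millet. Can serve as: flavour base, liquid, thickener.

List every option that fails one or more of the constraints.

A: honey is permitted under the vegan carve-out; nothing else excluded — valid
B: has gelatin, so not vegan — no
C: only psyllium; none excluded — valid
D: only apple and chickpea; none excluded — valid
E: all constraints satisfied — valid
F: has gelatin, so not vegan; has rice, so not rice-free — out
G: has soy, so not soy-free — no
H: vegan, no rice — keep
I: honey is permitted under the vegan carve-out; nothing else excluded — OK
J: has egg white, so not vegan — reject
K: works as a thickener, vegan, no rice — OK

B, F, G, J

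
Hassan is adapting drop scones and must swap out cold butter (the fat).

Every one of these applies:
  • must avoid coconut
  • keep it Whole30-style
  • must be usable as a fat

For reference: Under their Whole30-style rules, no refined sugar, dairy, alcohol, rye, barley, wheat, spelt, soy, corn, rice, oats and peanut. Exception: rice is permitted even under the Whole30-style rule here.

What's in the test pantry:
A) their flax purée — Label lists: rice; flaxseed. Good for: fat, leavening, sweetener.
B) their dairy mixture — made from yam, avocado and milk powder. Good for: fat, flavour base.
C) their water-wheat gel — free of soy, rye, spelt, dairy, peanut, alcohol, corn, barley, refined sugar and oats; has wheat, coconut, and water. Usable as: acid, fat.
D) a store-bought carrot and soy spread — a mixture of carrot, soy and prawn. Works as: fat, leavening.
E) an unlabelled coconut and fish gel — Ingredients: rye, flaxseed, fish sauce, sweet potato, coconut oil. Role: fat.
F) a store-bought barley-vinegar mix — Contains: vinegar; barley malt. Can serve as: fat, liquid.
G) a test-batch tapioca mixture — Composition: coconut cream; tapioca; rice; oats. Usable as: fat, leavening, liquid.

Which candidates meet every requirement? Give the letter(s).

A: rice is permitted under the Whole30-style carve-out; nothing else excluded — keep
B: has milk powder, so not Whole30-style — no
C: has wheat, so not Whole30-style; has coconut, so not coconut-free — out
D: has soy, so not Whole30-style — reject
E: has rye, so not Whole30-style; has coconut oil, so not coconut-free — reject
F: has barley malt, so not Whole30-style — out
G: has oats, so not Whole30-style; has coconut cream, so not coconut-free — out

A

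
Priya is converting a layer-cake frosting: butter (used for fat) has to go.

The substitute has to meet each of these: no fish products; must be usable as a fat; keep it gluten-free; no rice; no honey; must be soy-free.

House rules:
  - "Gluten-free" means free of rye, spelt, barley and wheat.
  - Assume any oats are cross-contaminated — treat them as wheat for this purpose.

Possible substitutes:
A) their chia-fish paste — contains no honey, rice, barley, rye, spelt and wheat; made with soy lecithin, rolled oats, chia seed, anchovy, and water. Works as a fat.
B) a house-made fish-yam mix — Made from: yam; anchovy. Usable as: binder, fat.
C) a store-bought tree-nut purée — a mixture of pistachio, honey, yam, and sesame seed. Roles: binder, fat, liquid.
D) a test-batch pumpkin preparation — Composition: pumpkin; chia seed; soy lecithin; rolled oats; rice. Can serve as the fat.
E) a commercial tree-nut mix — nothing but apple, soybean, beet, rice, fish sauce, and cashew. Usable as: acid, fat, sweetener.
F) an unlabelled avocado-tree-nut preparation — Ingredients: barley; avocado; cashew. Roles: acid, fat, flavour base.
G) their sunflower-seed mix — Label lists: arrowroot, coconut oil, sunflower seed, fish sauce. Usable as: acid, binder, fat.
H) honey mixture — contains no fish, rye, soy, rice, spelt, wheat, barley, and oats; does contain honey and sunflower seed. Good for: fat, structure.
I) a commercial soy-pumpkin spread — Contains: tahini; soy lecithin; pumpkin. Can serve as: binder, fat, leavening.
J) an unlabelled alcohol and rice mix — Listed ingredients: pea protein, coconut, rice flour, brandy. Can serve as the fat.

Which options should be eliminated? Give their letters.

A, B, C, D, E, F, G, H, I, J

A: has rolled oats, so not gluten-free; has anchovy, so not fish-free (and 1 more) — reject
B: has anchovy, so not fish-free — no
C: has honey, so not honey-free — reject
D: has rolled oats, so not gluten-free; has soy lecithin, so not soy-free (and 1 more) — no
E: has fish sauce, so not fish-free; has soybean, so not soy-free (and 1 more) — out
F: has barley, so not gluten-free — no
G: has fish sauce, so not fish-free — no
H: has honey, so not honey-free — reject
I: has soy lecithin, so not soy-free — reject
J: has rice flour, so not rice-free — out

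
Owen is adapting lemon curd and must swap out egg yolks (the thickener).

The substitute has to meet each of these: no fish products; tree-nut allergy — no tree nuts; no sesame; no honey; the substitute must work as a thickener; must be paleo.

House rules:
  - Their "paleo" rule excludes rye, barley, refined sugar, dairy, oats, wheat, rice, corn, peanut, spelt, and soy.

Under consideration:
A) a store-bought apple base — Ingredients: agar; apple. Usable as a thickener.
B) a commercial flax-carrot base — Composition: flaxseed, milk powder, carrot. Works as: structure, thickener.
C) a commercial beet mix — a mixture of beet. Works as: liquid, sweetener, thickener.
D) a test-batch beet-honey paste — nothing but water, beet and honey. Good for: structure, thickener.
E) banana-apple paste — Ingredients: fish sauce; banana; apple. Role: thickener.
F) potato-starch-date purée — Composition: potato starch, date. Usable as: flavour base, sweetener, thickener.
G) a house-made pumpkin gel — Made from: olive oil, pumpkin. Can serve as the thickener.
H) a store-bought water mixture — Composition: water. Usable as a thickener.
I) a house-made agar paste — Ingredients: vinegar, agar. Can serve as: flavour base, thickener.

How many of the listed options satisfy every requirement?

6

A: every rule checks out — valid
B: has milk powder, so not paleo — reject
C: nothing on the exclusion list — valid
D: has honey, so not honey-free — out
E: has fish sauce, so not fish-free — out
F: works as a thickener, no fish, no tree nuts — valid
G: only olive oil and pumpkin; none excluded — valid
H: no sesame, no tree nuts — keep
I: only vinegar and agar; none excluded — OK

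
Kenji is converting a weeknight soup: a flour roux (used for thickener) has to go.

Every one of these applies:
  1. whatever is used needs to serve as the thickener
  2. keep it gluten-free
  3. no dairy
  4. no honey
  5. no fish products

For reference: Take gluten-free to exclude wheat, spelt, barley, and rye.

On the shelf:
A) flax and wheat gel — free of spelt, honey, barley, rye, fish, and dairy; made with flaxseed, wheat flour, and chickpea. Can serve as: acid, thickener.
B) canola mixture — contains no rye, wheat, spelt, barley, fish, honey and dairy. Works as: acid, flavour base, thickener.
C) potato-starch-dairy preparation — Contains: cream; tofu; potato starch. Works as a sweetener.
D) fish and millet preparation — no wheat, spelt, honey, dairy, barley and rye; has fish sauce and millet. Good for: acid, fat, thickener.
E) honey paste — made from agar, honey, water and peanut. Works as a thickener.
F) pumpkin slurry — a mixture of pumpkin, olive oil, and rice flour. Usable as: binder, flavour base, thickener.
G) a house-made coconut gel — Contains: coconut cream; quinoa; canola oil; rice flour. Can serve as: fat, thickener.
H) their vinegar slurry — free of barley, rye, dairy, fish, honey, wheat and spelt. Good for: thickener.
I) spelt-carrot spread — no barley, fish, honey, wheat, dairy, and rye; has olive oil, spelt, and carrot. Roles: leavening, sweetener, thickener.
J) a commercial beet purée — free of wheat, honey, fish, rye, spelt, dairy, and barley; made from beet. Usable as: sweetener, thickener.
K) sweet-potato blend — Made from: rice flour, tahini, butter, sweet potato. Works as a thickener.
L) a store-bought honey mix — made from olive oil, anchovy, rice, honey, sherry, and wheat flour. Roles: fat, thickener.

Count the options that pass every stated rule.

A: has wheat flour, so not gluten-free — reject
B: works as a thickener, no dairy, no fish — valid
C: not usable as a thickener; has cream, so not dairy-free — reject
D: has fish sauce, so not fish-free — no
E: has honey, so not honey-free — no
F: works as a thickener, no honey, no dairy — OK
G: coconut cream and rice flour etc. — none of it excluded — valid
H: gluten-free, no dairy — valid
I: has spelt, so not gluten-free — reject
J: every rule checks out — valid
K: has butter, so not dairy-free — reject
L: has wheat flour, so not gluten-free; has anchovy, so not fish-free (and 1 more) — reject

5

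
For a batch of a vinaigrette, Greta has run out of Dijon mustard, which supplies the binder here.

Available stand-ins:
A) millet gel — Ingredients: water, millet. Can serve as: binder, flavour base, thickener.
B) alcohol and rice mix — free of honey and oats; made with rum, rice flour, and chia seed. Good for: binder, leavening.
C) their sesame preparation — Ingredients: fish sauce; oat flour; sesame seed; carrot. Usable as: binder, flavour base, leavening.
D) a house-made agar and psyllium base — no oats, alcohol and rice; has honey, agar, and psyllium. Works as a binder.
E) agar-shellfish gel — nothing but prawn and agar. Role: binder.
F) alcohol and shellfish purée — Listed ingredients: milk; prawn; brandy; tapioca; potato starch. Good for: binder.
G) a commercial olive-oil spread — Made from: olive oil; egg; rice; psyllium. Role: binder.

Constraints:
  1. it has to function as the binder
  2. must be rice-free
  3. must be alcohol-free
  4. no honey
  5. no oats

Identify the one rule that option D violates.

honey-free

usable as a binder: satisfied
rice-free: satisfied
oat-free: satisfied
honey-free: has honey — fails
alcohol-free: satisfied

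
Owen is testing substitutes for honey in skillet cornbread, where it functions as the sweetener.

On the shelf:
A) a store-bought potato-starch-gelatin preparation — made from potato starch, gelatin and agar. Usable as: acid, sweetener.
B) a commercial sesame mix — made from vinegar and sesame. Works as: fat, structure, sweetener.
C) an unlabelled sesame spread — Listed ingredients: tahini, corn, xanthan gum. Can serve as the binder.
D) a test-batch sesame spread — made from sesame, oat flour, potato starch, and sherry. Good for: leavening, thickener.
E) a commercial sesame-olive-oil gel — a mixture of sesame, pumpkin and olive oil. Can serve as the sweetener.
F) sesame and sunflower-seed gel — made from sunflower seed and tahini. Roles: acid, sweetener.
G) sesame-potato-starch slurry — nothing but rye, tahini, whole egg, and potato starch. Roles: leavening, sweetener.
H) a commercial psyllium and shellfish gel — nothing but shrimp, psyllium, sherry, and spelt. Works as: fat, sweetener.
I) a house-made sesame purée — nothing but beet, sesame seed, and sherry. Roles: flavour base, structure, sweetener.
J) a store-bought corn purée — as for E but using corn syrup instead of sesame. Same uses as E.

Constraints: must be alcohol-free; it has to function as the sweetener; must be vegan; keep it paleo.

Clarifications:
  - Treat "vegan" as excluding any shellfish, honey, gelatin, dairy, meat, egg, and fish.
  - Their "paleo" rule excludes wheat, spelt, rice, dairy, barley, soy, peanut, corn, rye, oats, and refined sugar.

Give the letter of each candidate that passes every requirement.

B, E, F

A: has gelatin, so not vegan — no
B: paleo, vegan — keep
C: not usable as a sweetener; has corn, so not paleo — reject
D: not usable as a sweetener; has oat flour, so not paleo (and 1 more) — reject
E: paleo, no alcohol — keep
F: only tahini and sunflower seed; none excluded — valid
G: has whole egg, so not vegan; has rye, so not paleo — out
H: has shrimp, so not vegan; has spelt, so not paleo (and 1 more) — out
I: has sherry, so not alcohol-free — no
J: has corn syrup, so not paleo — out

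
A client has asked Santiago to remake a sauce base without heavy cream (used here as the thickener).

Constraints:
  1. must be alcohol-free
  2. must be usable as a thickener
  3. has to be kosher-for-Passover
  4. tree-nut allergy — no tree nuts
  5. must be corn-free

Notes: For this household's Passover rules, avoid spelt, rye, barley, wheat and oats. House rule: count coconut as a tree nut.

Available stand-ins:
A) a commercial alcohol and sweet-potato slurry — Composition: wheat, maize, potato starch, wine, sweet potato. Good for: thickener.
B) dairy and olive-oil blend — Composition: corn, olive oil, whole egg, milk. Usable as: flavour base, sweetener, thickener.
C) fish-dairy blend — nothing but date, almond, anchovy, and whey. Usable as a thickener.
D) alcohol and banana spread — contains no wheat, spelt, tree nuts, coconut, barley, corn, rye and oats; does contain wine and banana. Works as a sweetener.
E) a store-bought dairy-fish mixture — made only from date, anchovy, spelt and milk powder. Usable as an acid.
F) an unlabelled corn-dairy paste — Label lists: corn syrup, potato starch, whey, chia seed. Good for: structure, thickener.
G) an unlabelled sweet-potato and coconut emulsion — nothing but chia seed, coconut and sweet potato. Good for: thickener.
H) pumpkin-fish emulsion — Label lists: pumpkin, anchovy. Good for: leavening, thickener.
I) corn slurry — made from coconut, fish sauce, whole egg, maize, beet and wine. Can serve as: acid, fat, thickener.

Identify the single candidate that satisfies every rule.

H

A: has wheat, so not kosher-for-Passover; has maize, so not corn-free (and 1 more) — reject
B: has corn, so not corn-free — reject
C: has almond, so not tree-nut-free — reject
D: not usable as a thickener; has wine, so not alcohol-free — reject
E: not usable as a thickener; has spelt, so not kosher-for-Passover — out
F: has corn syrup, so not corn-free — out
G: has coconut, so not tree-nut-free — reject
H: works as a thickener, tree-nut-free, no alcohol — OK
I: has maize, so not corn-free; has coconut, so not tree-nut-free (and 1 more) — no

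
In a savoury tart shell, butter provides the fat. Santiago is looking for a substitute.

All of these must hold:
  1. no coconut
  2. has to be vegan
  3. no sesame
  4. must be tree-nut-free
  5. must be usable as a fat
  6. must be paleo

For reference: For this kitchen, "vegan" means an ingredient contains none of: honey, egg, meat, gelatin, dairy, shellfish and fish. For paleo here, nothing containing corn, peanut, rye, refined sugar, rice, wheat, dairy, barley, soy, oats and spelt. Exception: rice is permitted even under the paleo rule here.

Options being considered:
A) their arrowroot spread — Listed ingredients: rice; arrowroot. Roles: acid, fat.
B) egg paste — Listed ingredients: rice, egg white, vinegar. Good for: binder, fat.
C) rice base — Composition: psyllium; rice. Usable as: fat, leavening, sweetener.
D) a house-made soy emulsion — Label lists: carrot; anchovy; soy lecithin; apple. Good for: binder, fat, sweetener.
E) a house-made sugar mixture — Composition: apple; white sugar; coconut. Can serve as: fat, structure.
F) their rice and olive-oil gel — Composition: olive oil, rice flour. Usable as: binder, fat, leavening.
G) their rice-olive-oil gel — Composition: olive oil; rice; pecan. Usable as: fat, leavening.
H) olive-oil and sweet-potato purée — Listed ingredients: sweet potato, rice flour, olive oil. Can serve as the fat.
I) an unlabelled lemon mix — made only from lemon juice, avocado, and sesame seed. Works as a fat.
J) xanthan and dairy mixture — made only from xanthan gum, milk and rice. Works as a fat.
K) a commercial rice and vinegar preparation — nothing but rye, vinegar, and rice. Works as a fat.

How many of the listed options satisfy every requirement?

A: rice is permitted under the paleo carve-out; nothing else excluded — OK
B: has egg white, so not vegan — out
C: rice is permitted under the paleo carve-out; nothing else excluded — OK
D: has anchovy, so not vegan; has soy lecithin, so not paleo — reject
E: has white sugar, so not paleo; has coconut, so not coconut-free — reject
F: rice is permitted under the paleo carve-out; nothing else excluded — OK
G: has pecan, so not tree-nut-free — reject
H: rice is permitted under the paleo carve-out; nothing else excluded — valid
I: has sesame seed, so not sesame-free — reject
J: has milk, so not vegan; has milk, so not paleo — reject
K: has rye, so not paleo — reject

4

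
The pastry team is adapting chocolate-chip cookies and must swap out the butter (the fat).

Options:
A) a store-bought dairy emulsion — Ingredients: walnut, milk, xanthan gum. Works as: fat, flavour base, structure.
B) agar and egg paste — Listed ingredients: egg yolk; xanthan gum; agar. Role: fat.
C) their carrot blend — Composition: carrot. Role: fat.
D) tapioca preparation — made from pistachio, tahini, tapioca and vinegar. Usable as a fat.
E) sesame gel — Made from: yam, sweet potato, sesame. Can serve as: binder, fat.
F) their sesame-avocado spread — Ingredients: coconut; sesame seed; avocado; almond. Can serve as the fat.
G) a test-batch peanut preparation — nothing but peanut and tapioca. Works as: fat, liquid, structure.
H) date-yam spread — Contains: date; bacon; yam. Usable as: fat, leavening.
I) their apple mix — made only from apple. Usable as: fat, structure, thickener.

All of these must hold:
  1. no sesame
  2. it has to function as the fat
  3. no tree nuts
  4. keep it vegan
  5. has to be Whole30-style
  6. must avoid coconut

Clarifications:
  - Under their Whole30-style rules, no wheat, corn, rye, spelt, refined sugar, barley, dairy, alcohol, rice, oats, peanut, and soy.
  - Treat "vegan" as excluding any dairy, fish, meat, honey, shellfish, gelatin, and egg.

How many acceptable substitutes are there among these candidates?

A: has milk, so not Whole30-style; has milk, so not vegan (and 1 more) — out
B: has egg yolk, so not vegan — no
C: no sesame, no coconut — valid
D: has pistachio, so not tree-nut-free; has tahini, so not sesame-free — no
E: has sesame, so not sesame-free — reject
F: has almond, so not tree-nut-free; has sesame seed, so not sesame-free (and 1 more) — out
G: has peanut, so not Whole30-style — no
H: has bacon, so not vegan — no
I: only apple; none excluded — keep

2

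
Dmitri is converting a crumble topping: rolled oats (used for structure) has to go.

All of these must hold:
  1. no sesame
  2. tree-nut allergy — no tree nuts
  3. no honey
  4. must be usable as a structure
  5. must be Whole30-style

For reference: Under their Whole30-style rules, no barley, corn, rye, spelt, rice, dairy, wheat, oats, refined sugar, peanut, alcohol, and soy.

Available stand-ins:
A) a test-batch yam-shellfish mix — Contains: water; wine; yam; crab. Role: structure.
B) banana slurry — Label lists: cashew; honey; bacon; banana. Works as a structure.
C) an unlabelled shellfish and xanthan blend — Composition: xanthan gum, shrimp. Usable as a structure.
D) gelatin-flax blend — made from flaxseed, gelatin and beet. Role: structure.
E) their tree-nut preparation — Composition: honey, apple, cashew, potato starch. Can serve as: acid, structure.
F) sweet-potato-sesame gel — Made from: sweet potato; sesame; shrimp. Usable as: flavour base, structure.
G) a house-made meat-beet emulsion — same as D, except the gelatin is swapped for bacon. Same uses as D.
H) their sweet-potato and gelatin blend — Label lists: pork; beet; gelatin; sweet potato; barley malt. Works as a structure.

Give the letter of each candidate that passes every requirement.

A: has wine, so not Whole30-style — out
B: has honey, so not honey-free; has cashew, so not tree-nut-free — no
C: only shrimp and xanthan gum; none excluded — OK
D: nothing on the exclusion list — valid
E: has honey, so not honey-free; has cashew, so not tree-nut-free — no
F: has sesame, so not sesame-free — reject
G: only bacon, flaxseed, and beet; none excluded — OK
H: has barley malt, so not Whole30-style — reject

C, D, G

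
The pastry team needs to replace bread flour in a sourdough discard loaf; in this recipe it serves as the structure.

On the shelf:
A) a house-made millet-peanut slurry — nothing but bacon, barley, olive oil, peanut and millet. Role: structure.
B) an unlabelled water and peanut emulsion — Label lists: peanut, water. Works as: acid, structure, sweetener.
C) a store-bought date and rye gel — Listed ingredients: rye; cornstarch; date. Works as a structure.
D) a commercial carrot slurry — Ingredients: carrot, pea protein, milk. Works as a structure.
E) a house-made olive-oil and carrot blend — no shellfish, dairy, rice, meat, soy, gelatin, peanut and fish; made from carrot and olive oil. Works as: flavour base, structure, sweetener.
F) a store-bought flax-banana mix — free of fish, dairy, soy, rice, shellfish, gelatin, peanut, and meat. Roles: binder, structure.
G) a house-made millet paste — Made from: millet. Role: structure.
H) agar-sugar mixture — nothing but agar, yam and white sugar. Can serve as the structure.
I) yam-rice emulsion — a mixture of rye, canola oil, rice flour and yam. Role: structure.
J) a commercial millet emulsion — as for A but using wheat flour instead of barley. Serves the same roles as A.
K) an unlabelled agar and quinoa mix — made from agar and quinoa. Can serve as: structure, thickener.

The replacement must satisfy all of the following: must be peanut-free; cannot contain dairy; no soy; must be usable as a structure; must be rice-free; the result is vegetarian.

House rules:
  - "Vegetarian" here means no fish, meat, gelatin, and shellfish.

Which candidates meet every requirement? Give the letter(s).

C, E, F, G, H, K

A: has bacon, so not vegetarian; has peanut, so not peanut-free — no
B: has peanut, so not peanut-free — no
C: works as a structure, vegetarian, no dairy — OK
D: has milk, so not dairy-free — no
E: no peanut, no soy — valid
F: every rule checks out — valid
G: only millet; none excluded — valid
H: only white sugar, agar, and yam; none excluded — valid
I: has rice flour, so not rice-free — no
J: has bacon, so not vegetarian; has peanut, so not peanut-free — reject
K: vegetarian, no rice — valid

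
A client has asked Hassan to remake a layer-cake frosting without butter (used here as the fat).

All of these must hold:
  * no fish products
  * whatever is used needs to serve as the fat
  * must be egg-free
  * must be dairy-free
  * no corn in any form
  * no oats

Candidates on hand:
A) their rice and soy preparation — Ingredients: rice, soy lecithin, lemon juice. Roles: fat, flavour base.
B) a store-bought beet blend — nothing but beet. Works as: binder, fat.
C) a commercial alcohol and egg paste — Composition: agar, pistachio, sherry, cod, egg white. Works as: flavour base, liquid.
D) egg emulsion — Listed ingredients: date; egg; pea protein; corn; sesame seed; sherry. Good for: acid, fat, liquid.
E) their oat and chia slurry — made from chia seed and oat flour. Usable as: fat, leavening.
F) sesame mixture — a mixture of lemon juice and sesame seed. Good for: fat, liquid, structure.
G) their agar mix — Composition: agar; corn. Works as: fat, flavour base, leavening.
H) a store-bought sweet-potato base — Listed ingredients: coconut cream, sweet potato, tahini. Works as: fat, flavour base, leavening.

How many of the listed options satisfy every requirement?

A: nothing on the exclusion list — OK
B: only beet; none excluded — OK
C: not usable as a fat; has cod, so not fish-free (and 1 more) — no
D: has egg, so not egg-free; has corn, so not corn-free — no
E: has oat flour, so not oat-free — out
F: no egg, no fish — valid
G: has corn, so not corn-free — out
H: only coconut cream, tahini and sweet potato; none excluded — OK

4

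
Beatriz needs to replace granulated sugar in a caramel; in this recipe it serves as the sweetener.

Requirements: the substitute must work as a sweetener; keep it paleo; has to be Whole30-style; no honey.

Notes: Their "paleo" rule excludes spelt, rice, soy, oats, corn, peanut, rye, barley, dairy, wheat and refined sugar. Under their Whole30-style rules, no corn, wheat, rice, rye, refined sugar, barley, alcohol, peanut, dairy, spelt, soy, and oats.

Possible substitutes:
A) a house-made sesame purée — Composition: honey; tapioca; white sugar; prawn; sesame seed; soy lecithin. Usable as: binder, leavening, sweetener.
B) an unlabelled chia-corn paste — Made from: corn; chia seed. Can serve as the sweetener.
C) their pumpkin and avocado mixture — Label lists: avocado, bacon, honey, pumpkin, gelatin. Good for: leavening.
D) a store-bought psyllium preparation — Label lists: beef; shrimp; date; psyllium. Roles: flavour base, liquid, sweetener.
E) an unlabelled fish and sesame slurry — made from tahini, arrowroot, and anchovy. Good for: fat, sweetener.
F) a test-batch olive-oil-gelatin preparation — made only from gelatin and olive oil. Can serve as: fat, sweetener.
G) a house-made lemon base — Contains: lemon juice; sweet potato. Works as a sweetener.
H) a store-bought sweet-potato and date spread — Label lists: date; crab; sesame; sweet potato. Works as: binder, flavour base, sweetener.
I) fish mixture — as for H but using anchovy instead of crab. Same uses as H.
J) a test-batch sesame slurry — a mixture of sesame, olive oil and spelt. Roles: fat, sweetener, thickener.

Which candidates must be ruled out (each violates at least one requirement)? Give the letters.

A: has soy lecithin, so not paleo; has soy lecithin, so not Whole30-style (and 1 more) — out
B: has corn, so not paleo; has corn, so not Whole30-style — out
C: not usable as a sweetener; has honey, so not honey-free — reject
D: works as a sweetener, no honey, Whole30-style — keep
E: paleo, Whole30-style — valid
F: nothing on the exclusion list — keep
G: only sweet potato and lemon juice; none excluded — valid
H: works as a sweetener, paleo, Whole30-style — OK
I: nothing on the exclusion list — valid
J: has spelt, so not paleo; has spelt, so not Whole30-style — out

A, B, C, J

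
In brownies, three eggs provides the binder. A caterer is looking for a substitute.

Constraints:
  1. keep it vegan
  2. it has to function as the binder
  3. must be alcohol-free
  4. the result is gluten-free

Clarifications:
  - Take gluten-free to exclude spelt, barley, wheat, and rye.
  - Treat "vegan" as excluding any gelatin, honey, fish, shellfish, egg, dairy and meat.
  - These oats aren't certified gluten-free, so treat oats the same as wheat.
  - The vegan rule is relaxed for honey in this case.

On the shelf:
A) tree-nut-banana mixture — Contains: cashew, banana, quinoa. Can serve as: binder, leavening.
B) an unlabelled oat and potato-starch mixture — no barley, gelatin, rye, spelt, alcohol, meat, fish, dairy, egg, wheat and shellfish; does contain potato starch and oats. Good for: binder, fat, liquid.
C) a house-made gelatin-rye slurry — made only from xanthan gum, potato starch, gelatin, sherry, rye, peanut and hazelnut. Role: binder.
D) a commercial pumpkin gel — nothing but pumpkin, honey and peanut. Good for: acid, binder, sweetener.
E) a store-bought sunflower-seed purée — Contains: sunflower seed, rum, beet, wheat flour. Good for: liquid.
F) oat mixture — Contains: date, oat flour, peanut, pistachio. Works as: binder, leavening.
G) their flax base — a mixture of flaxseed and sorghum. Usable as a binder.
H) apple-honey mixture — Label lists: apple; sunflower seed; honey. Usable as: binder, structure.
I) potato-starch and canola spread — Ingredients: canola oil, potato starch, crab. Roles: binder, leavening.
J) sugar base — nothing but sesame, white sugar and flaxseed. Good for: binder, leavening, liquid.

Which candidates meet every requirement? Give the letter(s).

A: works as a binder, vegan, no alcohol — keep
B: has oats, so not gluten-free — reject
C: has rye, so not gluten-free; has gelatin, so not vegan (and 1 more) — no
D: honey is permitted under the vegan carve-out; nothing else excluded — OK
E: not usable as a binder; has wheat flour, so not gluten-free (and 1 more) — no
F: has oat flour, so not gluten-free — no
G: works as a binder, no alcohol, gluten-free — valid
H: honey is permitted under the vegan carve-out; nothing else excluded — OK
I: has crab, so not vegan — no
J: nothing on the exclusion list — OK

A, D, G, H, J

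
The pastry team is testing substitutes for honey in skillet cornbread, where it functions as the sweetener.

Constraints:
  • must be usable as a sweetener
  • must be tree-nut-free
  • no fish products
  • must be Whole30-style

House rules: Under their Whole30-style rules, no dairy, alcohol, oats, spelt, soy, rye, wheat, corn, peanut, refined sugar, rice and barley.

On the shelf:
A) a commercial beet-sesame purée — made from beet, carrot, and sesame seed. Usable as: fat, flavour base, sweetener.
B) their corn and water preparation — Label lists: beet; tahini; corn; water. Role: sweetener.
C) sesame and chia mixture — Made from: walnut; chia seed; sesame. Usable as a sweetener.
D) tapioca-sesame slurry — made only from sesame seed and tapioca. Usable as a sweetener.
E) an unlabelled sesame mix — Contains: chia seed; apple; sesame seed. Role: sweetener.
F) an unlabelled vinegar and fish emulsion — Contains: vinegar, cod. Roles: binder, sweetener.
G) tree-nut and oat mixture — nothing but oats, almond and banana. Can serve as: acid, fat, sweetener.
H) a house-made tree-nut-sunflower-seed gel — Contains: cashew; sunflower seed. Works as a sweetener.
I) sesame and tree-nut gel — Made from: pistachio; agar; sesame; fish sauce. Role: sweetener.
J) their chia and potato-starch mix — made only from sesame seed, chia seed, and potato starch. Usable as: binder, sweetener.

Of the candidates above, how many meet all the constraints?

A: no tree nuts, no fish — OK
B: has corn, so not Whole30-style — reject
C: has walnut, so not tree-nut-free — out
D: only sesame seed and tapioca; none excluded — keep
E: only sesame seed, chia seed and apple; none excluded — OK
F: has cod, so not fish-free — reject
G: has oats, so not Whole30-style; has almond, so not tree-nut-free — out
H: has cashew, so not tree-nut-free — out
I: has pistachio, so not tree-nut-free; has fish sauce, so not fish-free — reject
J: every rule checks out — keep

4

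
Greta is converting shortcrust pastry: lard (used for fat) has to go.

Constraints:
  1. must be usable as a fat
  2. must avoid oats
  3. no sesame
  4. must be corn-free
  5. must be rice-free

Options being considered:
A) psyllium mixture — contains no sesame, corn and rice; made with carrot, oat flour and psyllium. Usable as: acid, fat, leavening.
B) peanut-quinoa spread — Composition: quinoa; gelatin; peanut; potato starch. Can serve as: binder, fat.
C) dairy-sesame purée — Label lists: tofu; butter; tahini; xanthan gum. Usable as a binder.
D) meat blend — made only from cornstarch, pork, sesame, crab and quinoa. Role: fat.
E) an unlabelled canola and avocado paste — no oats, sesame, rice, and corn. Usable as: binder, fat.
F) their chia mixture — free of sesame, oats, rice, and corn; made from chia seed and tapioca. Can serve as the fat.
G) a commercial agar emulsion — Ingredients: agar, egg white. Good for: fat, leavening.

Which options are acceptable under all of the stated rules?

B, E, F, G

A: has oat flour, so not oat-free — no
B: all constraints satisfied — keep
C: not usable as a fat; has tahini, so not sesame-free — reject
D: has sesame, so not sesame-free; has cornstarch, so not corn-free — no
E: nothing on the exclusion list — OK
F: works as a fat, no sesame, no rice — valid
G: no corn, no rice — keep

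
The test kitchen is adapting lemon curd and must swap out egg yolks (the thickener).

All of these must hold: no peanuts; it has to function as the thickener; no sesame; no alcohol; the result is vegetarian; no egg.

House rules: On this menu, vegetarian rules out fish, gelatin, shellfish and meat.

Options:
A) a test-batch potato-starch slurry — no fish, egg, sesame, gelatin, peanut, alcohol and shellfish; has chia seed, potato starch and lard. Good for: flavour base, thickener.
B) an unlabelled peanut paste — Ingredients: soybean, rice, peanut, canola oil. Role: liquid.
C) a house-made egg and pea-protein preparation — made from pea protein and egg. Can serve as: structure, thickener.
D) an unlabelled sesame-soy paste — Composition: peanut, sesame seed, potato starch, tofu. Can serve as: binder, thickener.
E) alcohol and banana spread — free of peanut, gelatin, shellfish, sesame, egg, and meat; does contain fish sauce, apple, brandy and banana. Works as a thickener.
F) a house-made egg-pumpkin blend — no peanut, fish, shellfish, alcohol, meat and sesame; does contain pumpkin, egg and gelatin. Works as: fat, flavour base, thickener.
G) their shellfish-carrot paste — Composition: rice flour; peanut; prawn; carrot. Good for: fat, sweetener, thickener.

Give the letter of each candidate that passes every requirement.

A: has lard, so not vegetarian — out
B: not usable as a thickener; has peanut, so not peanut-free — out
C: has egg, so not egg-free — out
D: has peanut, so not peanut-free; has sesame seed, so not sesame-free — no
E: has fish sauce, so not vegetarian; has brandy, so not alcohol-free — reject
F: has gelatin, so not vegetarian; has egg, so not egg-free — no
G: has prawn, so not vegetarian; has peanut, so not peanut-free — reject

none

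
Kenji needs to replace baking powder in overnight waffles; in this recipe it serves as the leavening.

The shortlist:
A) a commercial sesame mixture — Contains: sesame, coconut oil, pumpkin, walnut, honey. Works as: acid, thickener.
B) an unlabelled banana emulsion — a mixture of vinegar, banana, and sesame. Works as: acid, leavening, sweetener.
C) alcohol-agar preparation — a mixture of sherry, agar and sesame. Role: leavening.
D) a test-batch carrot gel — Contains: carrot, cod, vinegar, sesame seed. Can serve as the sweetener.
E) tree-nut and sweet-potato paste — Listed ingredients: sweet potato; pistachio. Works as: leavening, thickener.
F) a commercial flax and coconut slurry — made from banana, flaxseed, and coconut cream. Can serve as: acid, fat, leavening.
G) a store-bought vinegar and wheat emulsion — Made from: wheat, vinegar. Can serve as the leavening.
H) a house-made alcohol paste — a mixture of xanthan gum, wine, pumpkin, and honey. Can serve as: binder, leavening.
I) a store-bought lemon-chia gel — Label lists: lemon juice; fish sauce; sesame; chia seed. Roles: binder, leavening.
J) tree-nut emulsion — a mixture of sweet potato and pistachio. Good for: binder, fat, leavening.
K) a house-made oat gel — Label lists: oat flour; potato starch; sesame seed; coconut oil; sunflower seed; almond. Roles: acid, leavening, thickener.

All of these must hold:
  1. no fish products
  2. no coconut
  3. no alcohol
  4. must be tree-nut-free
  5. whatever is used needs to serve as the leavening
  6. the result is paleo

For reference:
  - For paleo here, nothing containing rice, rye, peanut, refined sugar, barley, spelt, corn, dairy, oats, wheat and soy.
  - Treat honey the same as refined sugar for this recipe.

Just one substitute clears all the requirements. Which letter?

A: not usable as a leavening; has honey, so not paleo (and 2 more) — no
B: every rule checks out — OK
C: has sherry, so not alcohol-free — no
D: not usable as a leavening; has cod, so not fish-free — reject
E: has pistachio, so not tree-nut-free — out
F: has coconut cream, so not coconut-free — no
G: has wheat, so not paleo — out
H: has honey, so not paleo; has wine, so not alcohol-free — out
I: has fish sauce, so not fish-free — reject
J: has pistachio, so not tree-nut-free — out
K: has oat flour, so not paleo; has almond, so not tree-nut-free (and 1 more) — out

B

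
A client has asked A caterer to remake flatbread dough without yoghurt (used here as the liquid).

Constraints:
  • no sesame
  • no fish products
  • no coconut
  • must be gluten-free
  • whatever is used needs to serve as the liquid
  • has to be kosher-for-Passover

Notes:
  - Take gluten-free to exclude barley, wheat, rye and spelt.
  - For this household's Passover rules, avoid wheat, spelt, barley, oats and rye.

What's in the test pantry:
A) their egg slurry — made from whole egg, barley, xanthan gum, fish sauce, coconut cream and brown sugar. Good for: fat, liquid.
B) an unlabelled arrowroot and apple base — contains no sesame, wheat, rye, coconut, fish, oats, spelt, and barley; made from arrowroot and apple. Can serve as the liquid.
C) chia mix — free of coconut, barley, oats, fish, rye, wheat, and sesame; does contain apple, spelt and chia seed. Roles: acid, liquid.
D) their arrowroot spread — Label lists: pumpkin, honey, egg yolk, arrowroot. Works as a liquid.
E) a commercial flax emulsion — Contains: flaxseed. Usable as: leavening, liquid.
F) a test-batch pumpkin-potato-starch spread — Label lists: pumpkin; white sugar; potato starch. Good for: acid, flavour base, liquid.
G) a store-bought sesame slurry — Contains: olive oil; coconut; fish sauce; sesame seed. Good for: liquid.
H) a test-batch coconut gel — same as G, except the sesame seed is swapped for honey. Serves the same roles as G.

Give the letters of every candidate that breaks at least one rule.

A, C, G, H

A: has barley, so not gluten-free; has barley, so not kosher-for-Passover (and 2 more) — out
B: gluten-free, kosher-for-Passover — valid
C: has spelt, so not gluten-free; has spelt, so not kosher-for-Passover — out
D: every rule checks out — valid
E: nothing on the exclusion list — keep
F: nothing on the exclusion list — valid
G: has coconut, so not coconut-free; has sesame seed, so not sesame-free (and 1 more) — reject
H: has coconut, so not coconut-free; has fish sauce, so not fish-free — out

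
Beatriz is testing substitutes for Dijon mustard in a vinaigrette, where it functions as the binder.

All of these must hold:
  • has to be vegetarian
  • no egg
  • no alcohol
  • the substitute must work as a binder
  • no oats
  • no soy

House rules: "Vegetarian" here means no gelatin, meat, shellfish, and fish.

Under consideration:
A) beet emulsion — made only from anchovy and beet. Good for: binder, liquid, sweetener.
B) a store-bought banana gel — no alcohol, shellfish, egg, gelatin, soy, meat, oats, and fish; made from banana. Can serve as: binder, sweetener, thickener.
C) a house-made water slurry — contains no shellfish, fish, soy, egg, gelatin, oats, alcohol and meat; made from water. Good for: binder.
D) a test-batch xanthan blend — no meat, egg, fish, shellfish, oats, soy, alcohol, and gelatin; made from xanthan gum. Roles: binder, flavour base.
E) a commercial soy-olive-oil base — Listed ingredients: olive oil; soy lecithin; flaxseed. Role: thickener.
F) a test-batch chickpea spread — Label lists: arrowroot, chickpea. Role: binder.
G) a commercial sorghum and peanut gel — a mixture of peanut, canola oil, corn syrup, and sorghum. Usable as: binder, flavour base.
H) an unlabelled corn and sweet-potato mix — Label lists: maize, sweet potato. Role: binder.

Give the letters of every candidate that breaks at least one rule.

A: has anchovy, so not vegetarian — no
B: works as a binder, no oats, no soy — OK
C: vegetarian, no egg — OK
D: works as a binder, no oats, no egg — OK
E: not usable as a binder; has soy lecithin, so not soy-free — no
F: only arrowroot and chickpea; none excluded — keep
G: every rule checks out — OK
H: only maize and sweet potato; none excluded — keep

A, E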